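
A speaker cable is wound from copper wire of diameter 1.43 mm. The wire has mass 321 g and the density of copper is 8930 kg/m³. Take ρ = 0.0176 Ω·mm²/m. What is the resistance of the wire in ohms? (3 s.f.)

ρ = 0.0176 Ω·mm²/m = 1.76×10^-8 Ω·m
A = π(d/2)² = π(7.1500e-04 m)² = 1.6061e-06 m²
L = m/(density·A) = 0.321/(8930×1.6061e-06) = 22.38 m
R = ρL/A = (1.76×10^-8)(22.38)/(1.6061e-06) = 0.245 Ω

0.245 Ω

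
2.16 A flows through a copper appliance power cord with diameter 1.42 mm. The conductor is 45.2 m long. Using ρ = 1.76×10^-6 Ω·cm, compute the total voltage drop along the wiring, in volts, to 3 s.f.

ρ = 1.76×10^-6 Ω·cm = 1.76×10^-8 Ω·m
A = π(d/2)² = π(7.1000e-04 m)² = 1.584e-06 m²
R = ρL/A = (1.76×10^-8)(45.2)/(1.584e-06) = 0.5023 Ω
V = IR = 2.16 × 0.5023 = 1.09 V

1.09 V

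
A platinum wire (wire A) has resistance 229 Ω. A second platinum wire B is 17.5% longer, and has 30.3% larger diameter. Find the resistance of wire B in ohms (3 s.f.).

R ∝ L/d², so R_B/R_A = (1 + 17.5/100) × (1 + 30.3/100)⁻²
= 1.175 × 0.589 = 0.6921
R_B = 0.6921 × 229 = 158 Ω

158 Ω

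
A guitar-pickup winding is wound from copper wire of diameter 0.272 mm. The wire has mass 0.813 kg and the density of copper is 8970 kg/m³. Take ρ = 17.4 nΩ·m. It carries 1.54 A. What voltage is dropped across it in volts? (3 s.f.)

ρ = 17.4 nΩ·m = 1.74×10^-8 Ω·m
A = π(d/2)² = π(1.3600e-04 m)² = 5.8107e-08 m²
L = m/(density·A) = 0.813/(8970×5.8107e-08) = 1560 m
R = ρL/A = (1.74×10^-8)(1560)/(5.8107e-08) = 467.1 Ω
V = IR = 1.54 × 467.1 = 719 V

719 V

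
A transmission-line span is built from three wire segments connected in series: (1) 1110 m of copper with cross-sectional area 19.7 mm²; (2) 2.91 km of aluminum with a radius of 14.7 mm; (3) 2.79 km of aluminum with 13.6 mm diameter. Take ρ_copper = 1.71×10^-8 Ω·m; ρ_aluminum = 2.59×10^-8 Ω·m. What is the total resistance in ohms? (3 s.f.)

1.57 Ω

Seg 1: A = 19.7 mm² = 1.970e-05 m²
R_1 = (1.71×10^-8)(1110)/(1.970e-05) = 0.9635 Ω
Seg 2: A = πr² = π(1.4700e-02 m)² = 6.789e-04 m²
R_2 = (2.59×10^-8)(2910)/(6.789e-04) = 0.111 Ω
Seg 3: A = π(d/2)² = π(6.8000e-03 m)² = 1.453e-04 m²
R_3 = (2.59×10^-8)(2790)/(1.453e-04) = 0.4974 Ω
R_total = R_1 + R_2 + R_3 = 1.57 Ω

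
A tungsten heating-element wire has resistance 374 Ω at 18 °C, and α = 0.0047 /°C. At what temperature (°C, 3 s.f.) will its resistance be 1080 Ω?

420 °C

R = R₀(1 + α(T − T₀)) ⇒ T = T₀ + (R/R₀ − 1)/α
T = 18 + (1080/374 − 1)/0.0047 = 18 + (1.888)/0.0047 = 420 °C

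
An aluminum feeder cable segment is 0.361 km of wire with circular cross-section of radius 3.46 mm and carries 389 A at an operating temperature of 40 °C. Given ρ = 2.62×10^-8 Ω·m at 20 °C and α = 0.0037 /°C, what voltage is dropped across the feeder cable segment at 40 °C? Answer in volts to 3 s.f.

A = πr² = π(3.4600e-03 m)² = 3.761e-05 m²
R₍20₎ = ρL/A = (2.62×10^-8)(361)/(3.761e-05) = 0.2515 Ω
R₍40₎ = R₍20₎(1 + αΔT) = 0.2515 × (1 + 0.0037×20) = 0.2701 Ω
V = IR = 389 × 0.2701 = 105 V

105 V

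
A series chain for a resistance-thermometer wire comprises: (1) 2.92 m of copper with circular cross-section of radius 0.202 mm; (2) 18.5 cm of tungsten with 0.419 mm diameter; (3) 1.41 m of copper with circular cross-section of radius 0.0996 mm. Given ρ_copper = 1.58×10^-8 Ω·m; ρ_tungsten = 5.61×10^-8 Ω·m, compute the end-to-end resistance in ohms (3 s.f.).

Seg 1: A = πr² = π(2.0200e-04 m)² = 1.282e-07 m²
R_1 = (1.58×10^-8)(2.92)/(1.282e-07) = 0.3599 Ω
Seg 2: A = π(d/2)² = π(2.0950e-04 m)² = 1.379e-07 m²
R_2 = (5.61×10^-8)(0.185)/(1.379e-07) = 0.07527 Ω
Seg 3: A = πr² = π(9.9600e-05 m)² = 3.117e-08 m²
R_3 = (1.58×10^-8)(1.41)/(3.117e-08) = 0.7148 Ω
R_total = R_1 + R_2 + R_3 = 1.15 Ω

1.15 Ω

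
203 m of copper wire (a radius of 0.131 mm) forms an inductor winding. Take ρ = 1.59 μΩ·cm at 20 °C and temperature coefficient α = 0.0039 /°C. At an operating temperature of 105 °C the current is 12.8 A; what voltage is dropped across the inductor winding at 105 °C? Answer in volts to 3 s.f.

1020 V

ρ = 1.59 μΩ·cm = 1.59×10^-8 Ω·m
A = πr² = π(1.3100e-04 m)² = 5.391e-08 m²
R₍20₎ = ρL/A = (1.59×10^-8)(203)/(5.391e-08) = 59.87 Ω
R₍105₎ = R₍20₎(1 + αΔT) = 59.87 × (1 + 0.0039×85) = 79.72 Ω
V = IR = 12.8 × 79.72 = 1020 V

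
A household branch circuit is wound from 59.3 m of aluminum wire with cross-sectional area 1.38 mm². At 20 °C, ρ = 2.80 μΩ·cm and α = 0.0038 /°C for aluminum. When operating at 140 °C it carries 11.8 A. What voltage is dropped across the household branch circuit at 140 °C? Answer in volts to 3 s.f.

ρ = 2.80 μΩ·cm = 2.80×10^-8 Ω·m
A = 1.38 mm² = 1.380e-06 m²
R₍20₎ = ρL/A = (2.80×10^-8)(59.3)/(1.380e-06) = 1.203 Ω
R₍140₎ = R₍20₎(1 + αΔT) = 1.203 × (1 + 0.0038×120) = 1.752 Ω
V = IR = 11.8 × 1.752 = 20.7 V

20.7 V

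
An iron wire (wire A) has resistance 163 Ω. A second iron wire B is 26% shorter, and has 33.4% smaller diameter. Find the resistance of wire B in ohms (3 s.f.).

272 Ω

R ∝ L/d², so R_B/R_A = (1 − 26/100) × (1 − 33.4/100)⁻²
= 0.74 × 2.255 = 1.668
R_B = 1.668 × 163 = 272 Ω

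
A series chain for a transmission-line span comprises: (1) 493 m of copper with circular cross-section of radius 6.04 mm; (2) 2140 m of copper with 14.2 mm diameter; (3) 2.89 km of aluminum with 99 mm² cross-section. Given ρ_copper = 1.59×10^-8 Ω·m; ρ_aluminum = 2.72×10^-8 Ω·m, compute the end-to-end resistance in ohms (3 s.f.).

1.08 Ω

Seg 1: A = πr² = π(6.0400e-03 m)² = 1.146e-04 m²
R_1 = (1.59×10^-8)(493)/(1.146e-04) = 0.06839 Ω
Seg 2: A = π(d/2)² = π(7.1000e-03 m)² = 1.584e-04 m²
R_2 = (1.59×10^-8)(2140)/(1.584e-04) = 0.2149 Ω
Seg 3: A = 99 mm² = 9.900e-05 m²
R_3 = (2.72×10^-8)(2890)/(9.900e-05) = 0.794 Ω
R_total = R_1 + R_2 + R_3 = 1.08 Ω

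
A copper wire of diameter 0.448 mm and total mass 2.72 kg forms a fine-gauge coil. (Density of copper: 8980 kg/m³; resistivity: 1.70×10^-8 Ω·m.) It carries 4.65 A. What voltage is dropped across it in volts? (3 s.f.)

964 V

A = π(d/2)² = π(2.2400e-04 m)² = 1.5763e-07 m²
L = m/(density·A) = 2.72/(8980×1.5763e-07) = 1922 m
R = ρL/A = (1.70×10^-8)(1922)/(1.5763e-07) = 207.2 Ω
V = IR = 4.65 × 207.2 = 964 V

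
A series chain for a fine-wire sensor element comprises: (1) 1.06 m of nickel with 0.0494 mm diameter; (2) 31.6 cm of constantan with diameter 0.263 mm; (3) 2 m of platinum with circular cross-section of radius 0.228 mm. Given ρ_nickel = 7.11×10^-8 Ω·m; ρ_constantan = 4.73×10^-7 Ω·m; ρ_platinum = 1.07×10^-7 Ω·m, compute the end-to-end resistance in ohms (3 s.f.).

Seg 1: A = π(d/2)² = π(2.4700e-05 m)² = 1.917e-09 m²
R_1 = (7.11×10^-8)(1.06)/(1.917e-09) = 39.32 Ω
Seg 2: A = π(d/2)² = π(1.3150e-04 m)² = 5.433e-08 m²
R_2 = (4.73×10^-7)(0.316)/(5.433e-08) = 2.751 Ω
Seg 3: A = πr² = π(2.2800e-04 m)² = 1.633e-07 m²
R_3 = (1.07×10^-7)(2)/(1.633e-07) = 1.31 Ω
R_total = R_1 + R_2 + R_3 = 43.4 Ω

43.4 Ω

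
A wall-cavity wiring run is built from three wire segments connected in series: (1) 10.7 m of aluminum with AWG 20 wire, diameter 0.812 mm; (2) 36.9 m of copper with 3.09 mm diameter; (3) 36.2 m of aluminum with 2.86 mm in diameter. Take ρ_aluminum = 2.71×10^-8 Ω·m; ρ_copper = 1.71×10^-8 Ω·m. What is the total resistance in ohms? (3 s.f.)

Seg 1: A = π(0.812/2 mm)² = π(4.0600e-04 m)² = 5.178e-07 m²
R_1 = (2.71×10^-8)(10.7)/(5.178e-07) = 0.56 Ω
Seg 2: A = π(d/2)² = π(1.5450e-03 m)² = 7.499e-06 m²
R_2 = (1.71×10^-8)(36.9)/(7.499e-06) = 0.08414 Ω
Seg 3: A = π(d/2)² = π(1.4300e-03 m)² = 6.424e-06 m²
R_3 = (2.71×10^-8)(36.2)/(6.424e-06) = 0.1527 Ω
R_total = R_1 + R_2 + R_3 = 0.797 Ω

0.797 Ω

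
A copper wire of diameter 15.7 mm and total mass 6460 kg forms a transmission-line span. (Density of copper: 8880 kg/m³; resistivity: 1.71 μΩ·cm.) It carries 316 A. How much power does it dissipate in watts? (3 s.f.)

ρ = 1.71 μΩ·cm = 1.71×10^-8 Ω·m
A = π(d/2)² = π(7.8500e-03 m)² = 1.9359e-04 m²
L = m/(density·A) = 6460/(8880×1.9359e-04) = 3758 m
R = ρL/A = (1.71×10^-8)(3758)/(1.9359e-04) = 0.3319 Ω
P = I²R = (316)² × 0.3319 = 33100 W

33100 W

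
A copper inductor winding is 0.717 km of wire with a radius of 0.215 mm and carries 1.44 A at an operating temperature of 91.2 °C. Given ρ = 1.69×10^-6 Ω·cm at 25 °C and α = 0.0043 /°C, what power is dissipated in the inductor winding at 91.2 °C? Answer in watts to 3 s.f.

ρ = 1.69×10^-6 Ω·cm = 1.69×10^-8 Ω·m
A = πr² = π(2.1500e-04 m)² = 1.452e-07 m²
R₍25₎ = ρL/A = (1.69×10^-8)(717)/(1.452e-07) = 83.44 Ω
R₍91.2₎ = R₍25₎(1 + αΔT) = 83.44 × (1 + 0.0043×66.2) = 107.2 Ω
P = I²R = (1.44)² × 107.2 = 222 W

222 W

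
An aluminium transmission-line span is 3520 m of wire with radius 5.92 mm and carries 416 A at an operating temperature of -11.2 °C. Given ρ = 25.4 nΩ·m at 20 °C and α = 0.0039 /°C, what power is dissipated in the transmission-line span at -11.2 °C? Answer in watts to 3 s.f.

ρ = 25.4 nΩ·m = 2.54×10^-8 Ω·m
A = πr² = π(5.9200e-03 m)² = 1.101e-04 m²
R₍20₎ = ρL/A = (2.54×10^-8)(3520)/(1.101e-04) = 0.8121 Ω
R₍-11.2₎ = R₍20₎(1 + αΔT) = 0.8121 × (1 + 0.0039×-31.2) = 0.7132 Ω
P = I²R = (416)² × 0.7132 = 1.23×10^5 W

1.23×10^5 W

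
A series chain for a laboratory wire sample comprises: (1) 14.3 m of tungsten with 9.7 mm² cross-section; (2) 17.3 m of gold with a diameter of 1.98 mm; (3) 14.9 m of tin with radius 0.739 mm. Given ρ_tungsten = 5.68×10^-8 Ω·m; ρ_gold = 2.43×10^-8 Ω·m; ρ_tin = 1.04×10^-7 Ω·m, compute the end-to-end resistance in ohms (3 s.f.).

1.12 Ω

Seg 1: A = 9.7 mm² = 9.700e-06 m²
R_1 = (5.68×10^-8)(14.3)/(9.700e-06) = 0.08374 Ω
Seg 2: A = π(d/2)² = π(9.9000e-04 m)² = 3.079e-06 m²
R_2 = (2.43×10^-8)(17.3)/(3.079e-06) = 0.1365 Ω
Seg 3: A = πr² = π(7.3900e-04 m)² = 1.716e-06 m²
R_3 = (1.04×10^-7)(14.9)/(1.716e-06) = 0.9032 Ω
R_total = R_1 + R_2 + R_3 = 1.12 Ω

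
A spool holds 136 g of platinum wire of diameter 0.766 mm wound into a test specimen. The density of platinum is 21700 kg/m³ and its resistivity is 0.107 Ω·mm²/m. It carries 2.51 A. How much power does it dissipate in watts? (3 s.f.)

19.9 W

ρ = 0.107 Ω·mm²/m = 1.07×10^-7 Ω·m
A = π(d/2)² = π(3.8300e-04 m)² = 4.6084e-07 m²
L = m/(density·A) = 0.136/(21700×4.6084e-07) = 13.6 m
R = ρL/A = (1.07×10^-7)(13.6)/(4.6084e-07) = 3.158 Ω
P = I²R = (2.51)² × 3.158 = 19.9 W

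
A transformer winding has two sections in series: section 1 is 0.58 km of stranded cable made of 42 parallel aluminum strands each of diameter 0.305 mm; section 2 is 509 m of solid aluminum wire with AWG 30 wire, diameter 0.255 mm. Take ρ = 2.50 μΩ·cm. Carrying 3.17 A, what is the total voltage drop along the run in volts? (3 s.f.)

ρ = 2.50 μΩ·cm = 2.50×10^-8 Ω·m
Section 1: A_strand = π(1.5250e-04)² = 7.306e-08 m²; R₁ = ρL/(N·A_s) = (2.50×10^-8)(580)/(42×7.306e-08) = 4.725 Ω
Section 2: A = π(0.255/2 mm)² = π(1.2750e-04 m)² = 5.107e-08 m²
R₂ = (2.50×10^-8)(509)/(5.107e-08) = 249.2 Ω
R = R₁ + R₂ = 253.9 Ω
V = IR = 3.17 × 253.9 = 805 V

805 V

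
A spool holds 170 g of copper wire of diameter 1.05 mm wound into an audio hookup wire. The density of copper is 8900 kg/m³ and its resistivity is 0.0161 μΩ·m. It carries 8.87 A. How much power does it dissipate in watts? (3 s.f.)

ρ = 0.0161 μΩ·m = 1.61×10^-8 Ω·m
A = π(d/2)² = π(5.2500e-04 m)² = 8.6590e-07 m²
L = m/(density·A) = 0.17/(8900×8.6590e-07) = 22.06 m
R = ρL/A = (1.61×10^-8)(22.06)/(8.6590e-07) = 0.4102 Ω
P = I²R = (8.87)² × 0.4102 = 32.3 W

32.3 W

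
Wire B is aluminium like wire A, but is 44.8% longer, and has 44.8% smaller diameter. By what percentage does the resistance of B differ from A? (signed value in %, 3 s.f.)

R ∝ L/d², so R_B/R_A = (1 + 44.8/100) × (1 − 44.8/100)⁻²
= 1.448 × 3.282 = 4.752
(R_B − R_A)/R_A = 4.752 − 1 = 375%

375%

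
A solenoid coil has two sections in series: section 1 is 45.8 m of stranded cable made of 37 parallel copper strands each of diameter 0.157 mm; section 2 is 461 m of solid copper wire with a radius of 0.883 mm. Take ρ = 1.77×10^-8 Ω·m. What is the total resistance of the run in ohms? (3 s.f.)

Section 1: A_strand = π(7.8500e-05)² = 1.936e-08 m²; R₁ = ρL/(N·A_s) = (1.77×10^-8)(45.8)/(37×1.936e-08) = 1.132 Ω
Section 2: A = πr² = π(8.8300e-04 m)² = 2.449e-06 m²
R₂ = (1.77×10^-8)(461)/(2.449e-06) = 3.331 Ω
R = R₁ + R₂ = 4.46 Ω

4.46 Ω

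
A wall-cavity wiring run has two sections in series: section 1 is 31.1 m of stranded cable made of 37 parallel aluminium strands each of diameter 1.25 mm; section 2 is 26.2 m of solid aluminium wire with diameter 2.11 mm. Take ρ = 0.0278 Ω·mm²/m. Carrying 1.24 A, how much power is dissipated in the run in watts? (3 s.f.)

ρ = 0.0278 Ω·mm²/m = 2.78×10^-8 Ω·m
Section 1: A_strand = π(6.2500e-04)² = 1.227e-06 m²; R₁ = ρL/(N·A_s) = (2.78×10^-8)(31.1)/(37×1.227e-06) = 0.01904 Ω
Section 2: A = π(d/2)² = π(1.0550e-03 m)² = 3.497e-06 m²
R₂ = (2.78×10^-8)(26.2)/(3.497e-06) = 0.2083 Ω
R = R₁ + R₂ = 0.2273 Ω
P = I²R = (1.24)² × 0.2273 = 0.350 W

0.350 W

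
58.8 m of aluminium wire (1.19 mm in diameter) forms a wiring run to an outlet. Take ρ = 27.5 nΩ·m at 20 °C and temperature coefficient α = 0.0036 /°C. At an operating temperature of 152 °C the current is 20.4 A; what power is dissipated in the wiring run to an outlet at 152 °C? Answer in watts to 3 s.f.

893 W

ρ = 27.5 nΩ·m = 2.75×10^-8 Ω·m
A = π(d/2)² = π(5.9500e-04 m)² = 1.112e-06 m²
R₍20₎ = ρL/A = (2.75×10^-8)(58.8)/(1.112e-06) = 1.454 Ω
R₍152₎ = R₍20₎(1 + αΔT) = 1.454 × (1 + 0.0036×132) = 2.145 Ω
P = I²R = (20.4)² × 2.145 = 893 W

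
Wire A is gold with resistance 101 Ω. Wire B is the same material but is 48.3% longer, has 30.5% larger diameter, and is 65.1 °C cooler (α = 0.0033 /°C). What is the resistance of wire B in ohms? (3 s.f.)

69.1 Ω

R ∝ ρL/d² with ρ ∝ (1+αΔT), so R_B/R_A = (1 + 48.3/100) × (1 + 30.5/100)⁻² × (1 − 0.0033×65.1)
= 1.483 × 0.5872 × 0.7852 = 0.6837
R_B = 0.6837 × 101 = 69.1 Ω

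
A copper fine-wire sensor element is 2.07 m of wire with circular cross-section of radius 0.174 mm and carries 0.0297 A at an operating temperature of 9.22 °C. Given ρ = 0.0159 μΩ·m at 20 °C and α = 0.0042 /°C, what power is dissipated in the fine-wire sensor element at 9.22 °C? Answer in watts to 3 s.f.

ρ = 0.0159 μΩ·m = 1.59×10^-8 Ω·m
A = πr² = π(1.7400e-04 m)² = 9.511e-08 m²
R₍20₎ = ρL/A = (1.59×10^-8)(2.07)/(9.511e-08) = 0.346 Ω
R₍9.22₎ = R₍20₎(1 + αΔT) = 0.346 × (1 + 0.0042×-10.8) = 0.3304 Ω
P = I²R = (0.0297)² × 0.3304 = 2.91×10^-4 W

2.91×10^-4 W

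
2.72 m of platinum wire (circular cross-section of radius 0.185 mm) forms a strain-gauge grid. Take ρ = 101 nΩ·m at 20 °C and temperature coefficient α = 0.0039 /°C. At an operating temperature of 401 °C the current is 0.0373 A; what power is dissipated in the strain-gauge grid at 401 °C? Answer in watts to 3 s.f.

ρ = 101 nΩ·m = 1.01×10^-7 Ω·m
A = πr² = π(1.8500e-04 m)² = 1.075e-07 m²
R₍20₎ = ρL/A = (1.01×10^-7)(2.72)/(1.075e-07) = 2.555 Ω
R₍401₎ = R₍20₎(1 + αΔT) = 2.555 × (1 + 0.0039×381) = 6.352 Ω
P = I²R = (0.0373)² × 6.352 = 0.00884 W

0.00884 W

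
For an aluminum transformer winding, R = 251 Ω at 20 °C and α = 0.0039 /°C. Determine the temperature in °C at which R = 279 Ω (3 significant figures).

R = R₀(1 + α(T − T₀)) ⇒ T = T₀ + (R/R₀ − 1)/α
T = 20 + (279/251 − 1)/0.0039 = 20 + (0.1116)/0.0039 = 48.6 °C

48.6 °C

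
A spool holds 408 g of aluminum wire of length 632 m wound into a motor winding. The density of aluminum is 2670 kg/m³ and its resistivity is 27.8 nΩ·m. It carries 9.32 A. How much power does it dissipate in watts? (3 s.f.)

ρ = 27.8 nΩ·m = 2.78×10^-8 Ω·m
A = m/(density·L) = 0.408/(2670×632) = 2.4179e-07 m²
R = ρL/A = (2.78×10^-8)(632)/(2.4179e-07) = 72.67 Ω
P = I²R = (9.32)² × 72.67 = 6310 W

6310 W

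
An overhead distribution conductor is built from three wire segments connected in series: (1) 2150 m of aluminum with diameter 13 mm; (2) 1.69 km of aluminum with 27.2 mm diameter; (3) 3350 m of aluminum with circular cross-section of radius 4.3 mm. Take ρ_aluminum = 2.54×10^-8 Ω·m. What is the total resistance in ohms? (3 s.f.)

Seg 1: A = π(d/2)² = π(6.5000e-03 m)² = 1.327e-04 m²
R_1 = (2.54×10^-8)(2150)/(1.327e-04) = 0.4114 Ω
Seg 2: A = π(d/2)² = π(1.3600e-02 m)² = 5.811e-04 m²
R_2 = (2.54×10^-8)(1690)/(5.811e-04) = 0.07387 Ω
Seg 3: A = πr² = π(4.3000e-03 m)² = 5.809e-05 m²
R_3 = (2.54×10^-8)(3350)/(5.809e-05) = 1.465 Ω
R_total = R_1 + R_2 + R_3 = 1.95 Ω

1.95 Ω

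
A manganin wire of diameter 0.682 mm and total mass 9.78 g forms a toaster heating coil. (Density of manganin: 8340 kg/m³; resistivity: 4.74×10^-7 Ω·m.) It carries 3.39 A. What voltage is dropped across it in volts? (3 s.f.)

A = π(d/2)² = π(3.4100e-04 m)² = 3.6531e-07 m²
L = m/(density·A) = 0.00978/(8340×3.6531e-07) = 3.21 m
R = ρL/A = (4.74×10^-7)(3.21)/(3.6531e-07) = 4.165 Ω
V = IR = 3.39 × 4.165 = 14.1 V

14.1 V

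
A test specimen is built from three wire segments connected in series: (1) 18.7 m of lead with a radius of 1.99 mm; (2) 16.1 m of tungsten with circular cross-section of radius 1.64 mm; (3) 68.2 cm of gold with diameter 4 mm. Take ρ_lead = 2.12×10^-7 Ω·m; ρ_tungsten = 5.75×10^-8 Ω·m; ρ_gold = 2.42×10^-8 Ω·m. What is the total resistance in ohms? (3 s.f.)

0.430 Ω

Seg 1: A = πr² = π(1.9900e-03 m)² = 1.244e-05 m²
R_1 = (2.12×10^-7)(18.7)/(1.244e-05) = 0.3187 Ω
Seg 2: A = πr² = π(1.6400e-03 m)² = 8.450e-06 m²
R_2 = (5.75×10^-8)(16.1)/(8.450e-06) = 0.1096 Ω
Seg 3: A = π(d/2)² = π(2.0000e-03 m)² = 1.257e-05 m²
R_3 = (2.42×10^-8)(0.682)/(1.257e-05) = 0.001313 Ω
R_total = R_1 + R_2 + R_3 = 0.430 Ω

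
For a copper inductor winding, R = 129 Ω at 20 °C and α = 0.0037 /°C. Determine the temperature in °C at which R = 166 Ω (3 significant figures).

R = R₀(1 + α(T − T₀)) ⇒ T = T₀ + (R/R₀ − 1)/α
T = 20 + (166/129 − 1)/0.0037 = 20 + (0.2868)/0.0037 = 97.5 °C

97.5 °C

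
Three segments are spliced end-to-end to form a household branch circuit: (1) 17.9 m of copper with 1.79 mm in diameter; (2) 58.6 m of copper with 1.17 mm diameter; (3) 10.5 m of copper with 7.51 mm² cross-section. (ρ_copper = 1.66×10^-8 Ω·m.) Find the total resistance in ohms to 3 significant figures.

1.05 Ω

Seg 1: A = π(d/2)² = π(8.9500e-04 m)² = 2.516e-06 m²
R_1 = (1.66×10^-8)(17.9)/(2.516e-06) = 0.1181 Ω
Seg 2: A = π(d/2)² = π(5.8500e-04 m)² = 1.075e-06 m²
R_2 = (1.66×10^-8)(58.6)/(1.075e-06) = 0.9048 Ω
Seg 3: A = 7.51 mm² = 7.510e-06 m²
R_3 = (1.66×10^-8)(10.5)/(7.510e-06) = 0.02321 Ω
R_total = R_1 + R_2 + R_3 = 1.05 Ω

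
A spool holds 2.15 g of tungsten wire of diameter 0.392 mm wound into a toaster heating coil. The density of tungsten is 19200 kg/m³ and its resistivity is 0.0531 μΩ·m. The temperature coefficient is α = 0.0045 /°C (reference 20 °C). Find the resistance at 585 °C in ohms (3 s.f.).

1.45 Ω

ρ = 0.0531 μΩ·m = 5.31×10^-8 Ω·m
A = π(d/2)² = π(1.9600e-04 m)² = 1.2069e-07 m²
L = m/(density·A) = 0.00215/(19200×1.2069e-07) = 0.9278 m
R = ρL/A = (5.31×10^-8)(0.9278)/(1.2069e-07) = 0.4082 Ω
R(585 °C) = 0.4082 × (1 + 0.0045×565) = 1.45 Ω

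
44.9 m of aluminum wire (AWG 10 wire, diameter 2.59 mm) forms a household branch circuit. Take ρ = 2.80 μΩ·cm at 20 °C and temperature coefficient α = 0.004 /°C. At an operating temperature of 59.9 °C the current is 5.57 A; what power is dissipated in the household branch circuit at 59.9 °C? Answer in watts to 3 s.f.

8.58 W

ρ = 2.80 μΩ·cm = 2.80×10^-8 Ω·m
A = π(2.59/2 mm)² = π(1.2950e-03 m)² = 5.269e-06 m²
R₍20₎ = ρL/A = (2.80×10^-8)(44.9)/(5.269e-06) = 0.2386 Ω
R₍59.9₎ = R₍20₎(1 + αΔT) = 0.2386 × (1 + 0.004×39.9) = 0.2767 Ω
P = I²R = (5.57)² × 0.2767 = 8.58 W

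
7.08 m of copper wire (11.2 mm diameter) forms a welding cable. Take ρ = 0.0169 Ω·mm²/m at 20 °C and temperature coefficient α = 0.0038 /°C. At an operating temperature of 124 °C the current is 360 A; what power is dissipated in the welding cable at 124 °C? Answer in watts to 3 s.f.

ρ = 0.0169 Ω·mm²/m = 1.69×10^-8 Ω·m
A = π(d/2)² = π(5.6000e-03 m)² = 9.852e-05 m²
R₍20₎ = ρL/A = (1.69×10^-8)(7.08)/(9.852e-05) = 0.001214 Ω
R₍124₎ = R₍20₎(1 + αΔT) = 0.001214 × (1 + 0.0038×104) = 0.001694 Ω
P = I²R = (360)² × 0.001694 = 220 W

220 W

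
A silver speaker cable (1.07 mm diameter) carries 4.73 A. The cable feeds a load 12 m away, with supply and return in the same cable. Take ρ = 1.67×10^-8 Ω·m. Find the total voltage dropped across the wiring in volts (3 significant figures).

A = π(d/2)² = π(5.3500e-04 m)² = 8.992e-07 m²
Total conductor length (both ways) L = 2 × 12 = 24 m
R = ρL/A = (1.67×10^-8)(24)/(8.992e-07) = 0.4457 Ω
V = IR = 4.73 × 0.4457 = 2.11 V

2.11 V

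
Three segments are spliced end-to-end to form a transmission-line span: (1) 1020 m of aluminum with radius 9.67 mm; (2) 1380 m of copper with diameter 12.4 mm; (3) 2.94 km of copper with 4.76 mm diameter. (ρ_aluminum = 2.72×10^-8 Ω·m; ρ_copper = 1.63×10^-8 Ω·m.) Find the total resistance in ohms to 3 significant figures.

Seg 1: A = πr² = π(9.6700e-03 m)² = 2.938e-04 m²
R_1 = (2.72×10^-8)(1020)/(2.938e-04) = 0.09444 Ω
Seg 2: A = π(d/2)² = π(6.2000e-03 m)² = 1.208e-04 m²
R_2 = (1.63×10^-8)(1380)/(1.208e-04) = 0.1863 Ω
Seg 3: A = π(d/2)² = π(2.3800e-03 m)² = 1.780e-05 m²
R_3 = (1.63×10^-8)(2940)/(1.780e-05) = 2.693 Ω
R_total = R_1 + R_2 + R_3 = 2.97 Ω

2.97 Ω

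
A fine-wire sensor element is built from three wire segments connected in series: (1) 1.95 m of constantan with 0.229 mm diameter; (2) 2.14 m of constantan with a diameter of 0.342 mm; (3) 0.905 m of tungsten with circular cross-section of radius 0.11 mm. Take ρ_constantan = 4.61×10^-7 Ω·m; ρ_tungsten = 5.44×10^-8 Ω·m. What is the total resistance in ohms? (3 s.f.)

Seg 1: A = π(d/2)² = π(1.1450e-04 m)² = 4.119e-08 m²
R_1 = (4.61×10^-7)(1.95)/(4.119e-08) = 21.83 Ω
Seg 2: A = π(d/2)² = π(1.7100e-04 m)² = 9.186e-08 m²
R_2 = (4.61×10^-7)(2.14)/(9.186e-08) = 10.74 Ω
Seg 3: A = πr² = π(1.1000e-04 m)² = 3.801e-08 m²
R_3 = (5.44×10^-8)(0.905)/(3.801e-08) = 1.295 Ω
R_total = R_1 + R_2 + R_3 = 33.9 Ω

33.9 Ω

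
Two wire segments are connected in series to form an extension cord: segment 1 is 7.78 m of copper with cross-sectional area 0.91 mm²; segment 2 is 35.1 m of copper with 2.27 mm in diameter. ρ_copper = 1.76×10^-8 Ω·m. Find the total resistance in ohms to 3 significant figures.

0.303 Ω

Segment 1: A = 0.91 mm² = 9.100e-07 m²
R₁ = ρL/A = (1.76×10^-8)(7.78)/(9.100e-07) = 0.1505 Ω
Segment 2: A = π(d/2)² = π(1.1350e-03 m)² = 4.047e-06 m²
R₂ = (1.76×10^-8)(35.1)/(4.047e-06) = 0.1526 Ω
R = R₁ + R₂ = 0.303 Ω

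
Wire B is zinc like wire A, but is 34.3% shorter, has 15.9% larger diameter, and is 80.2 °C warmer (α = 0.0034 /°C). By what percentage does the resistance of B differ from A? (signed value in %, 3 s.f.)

R ∝ ρL/d² with ρ ∝ (1+αΔT), so R_B/R_A = (1 − 34.3/100) × (1 + 15.9/100)⁻² × (1 + 0.0034×80.2)
= 0.657 × 0.7444 × 1.273 = 0.6225
(R_B − R_A)/R_A = 0.6225 − 1 = -37.8%

-37.8%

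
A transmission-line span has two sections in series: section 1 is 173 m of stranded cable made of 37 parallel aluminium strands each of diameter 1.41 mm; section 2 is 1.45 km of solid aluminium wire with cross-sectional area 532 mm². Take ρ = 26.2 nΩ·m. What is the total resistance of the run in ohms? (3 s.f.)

ρ = 26.2 nΩ·m = 2.62×10^-8 Ω·m
Section 1: A_strand = π(7.0500e-04)² = 1.561e-06 m²; R₁ = ρL/(N·A_s) = (2.62×10^-8)(173)/(37×1.561e-06) = 0.07845 Ω
Section 2: A = 532 mm² = 5.320e-04 m²
R₂ = (2.62×10^-8)(1450)/(5.320e-04) = 0.07141 Ω
R = R₁ + R₂ = 0.150 Ω

0.150 Ω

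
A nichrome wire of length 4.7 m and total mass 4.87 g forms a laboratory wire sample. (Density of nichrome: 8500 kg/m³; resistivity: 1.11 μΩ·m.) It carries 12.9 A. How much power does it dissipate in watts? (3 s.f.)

7120 W

ρ = 1.11 μΩ·m = 1.11×10^-6 Ω·m
A = m/(density·L) = 0.00487/(8500×4.7) = 1.2190e-07 m²
R = ρL/A = (1.11×10^-6)(4.7)/(1.2190e-07) = 42.8 Ω
P = I²R = (12.9)² × 42.8 = 7120 W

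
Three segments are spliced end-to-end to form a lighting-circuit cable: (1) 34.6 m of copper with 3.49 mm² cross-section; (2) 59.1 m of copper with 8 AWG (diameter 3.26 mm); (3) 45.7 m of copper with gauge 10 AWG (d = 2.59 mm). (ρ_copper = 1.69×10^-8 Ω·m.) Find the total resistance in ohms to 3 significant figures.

0.434 Ω

Seg 1: A = 3.49 mm² = 3.490e-06 m²
R_1 = (1.69×10^-8)(34.6)/(3.490e-06) = 0.1675 Ω
Seg 2: A = π(3.26/2 mm)² = π(1.6300e-03 m)² = 8.347e-06 m²
R_2 = (1.69×10^-8)(59.1)/(8.347e-06) = 0.1197 Ω
Seg 3: A = π(2.59/2 mm)² = π(1.2950e-03 m)² = 5.269e-06 m²
R_3 = (1.69×10^-8)(45.7)/(5.269e-06) = 0.1466 Ω
R_total = R_1 + R_2 + R_3 = 0.434 Ω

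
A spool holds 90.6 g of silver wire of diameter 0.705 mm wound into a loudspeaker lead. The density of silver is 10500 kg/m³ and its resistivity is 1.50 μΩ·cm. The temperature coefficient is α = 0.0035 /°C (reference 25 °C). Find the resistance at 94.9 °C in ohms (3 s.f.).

ρ = 1.50 μΩ·cm = 1.50×10^-8 Ω·m
A = π(d/2)² = π(3.5250e-04 m)² = 3.9036e-07 m²
L = m/(density·A) = 0.0906/(10500×3.9036e-07) = 22.1 m
R = ρL/A = (1.50×10^-8)(22.1)/(3.9036e-07) = 0.8494 Ω
R(94.9 °C) = 0.8494 × (1 + 0.0035×69.9) = 1.06 Ω

1.06 Ω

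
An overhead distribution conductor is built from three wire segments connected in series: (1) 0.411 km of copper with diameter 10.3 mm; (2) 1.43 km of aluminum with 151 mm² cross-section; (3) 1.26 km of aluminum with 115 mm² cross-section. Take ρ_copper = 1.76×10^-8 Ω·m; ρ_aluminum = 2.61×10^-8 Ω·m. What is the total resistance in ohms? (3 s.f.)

0.620 Ω

Seg 1: A = π(d/2)² = π(5.1500e-03 m)² = 8.332e-05 m²
R_1 = (1.76×10^-8)(411)/(8.332e-05) = 0.08681 Ω
Seg 2: A = 151 mm² = 1.510e-04 m²
R_2 = (2.61×10^-8)(1430)/(1.510e-04) = 0.2472 Ω
Seg 3: A = 115 mm² = 1.150e-04 m²
R_3 = (2.61×10^-8)(1260)/(1.150e-04) = 0.286 Ω
R_total = R_1 + R_2 + R_3 = 0.620 Ω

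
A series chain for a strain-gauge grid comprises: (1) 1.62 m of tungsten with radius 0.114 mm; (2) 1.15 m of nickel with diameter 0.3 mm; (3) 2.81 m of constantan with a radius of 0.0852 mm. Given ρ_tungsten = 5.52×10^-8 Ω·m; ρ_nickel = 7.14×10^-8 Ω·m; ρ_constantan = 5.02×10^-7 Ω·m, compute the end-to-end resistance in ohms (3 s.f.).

65.2 Ω

Seg 1: A = πr² = π(1.1400e-04 m)² = 4.083e-08 m²
R_1 = (5.52×10^-8)(1.62)/(4.083e-08) = 2.19 Ω
Seg 2: A = π(d/2)² = π(1.5000e-04 m)² = 7.069e-08 m²
R_2 = (7.14×10^-8)(1.15)/(7.069e-08) = 1.162 Ω
Seg 3: A = πr² = π(8.5200e-05 m)² = 2.280e-08 m²
R_3 = (5.02×10^-7)(2.81)/(2.280e-08) = 61.86 Ω
R_total = R_1 + R_2 + R_3 = 65.2 Ω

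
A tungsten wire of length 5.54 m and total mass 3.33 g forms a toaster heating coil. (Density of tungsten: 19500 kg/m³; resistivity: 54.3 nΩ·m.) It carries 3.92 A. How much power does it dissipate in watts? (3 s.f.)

150 W

ρ = 54.3 nΩ·m = 5.43×10^-8 Ω·m
A = m/(density·L) = 0.00333/(19500×5.54) = 3.0825e-08 m²
R = ρL/A = (5.43×10^-8)(5.54)/(3.0825e-08) = 9.759 Ω
P = I²R = (3.92)² × 9.759 = 150 W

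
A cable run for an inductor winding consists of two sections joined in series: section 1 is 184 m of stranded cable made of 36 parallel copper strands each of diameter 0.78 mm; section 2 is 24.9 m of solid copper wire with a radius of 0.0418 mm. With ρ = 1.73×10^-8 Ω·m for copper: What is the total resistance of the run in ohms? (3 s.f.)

78.7 Ω

Section 1: A_strand = π(3.9000e-04)² = 4.778e-07 m²; R₁ = ρL/(N·A_s) = (1.73×10^-8)(184)/(36×4.778e-07) = 0.185 Ω
Section 2: A = πr² = π(4.1800e-05 m)² = 5.489e-09 m²
R₂ = (1.73×10^-8)(24.9)/(5.489e-09) = 78.48 Ω
R = R₁ + R₂ = 78.7 Ω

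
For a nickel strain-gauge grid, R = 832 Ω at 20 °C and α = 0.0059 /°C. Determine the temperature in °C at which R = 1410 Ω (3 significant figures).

138 °C

R = R₀(1 + α(T − T₀)) ⇒ T = T₀ + (R/R₀ − 1)/α
T = 20 + (1410/832 − 1)/0.0059 = 20 + (0.6947)/0.0059 = 138 °C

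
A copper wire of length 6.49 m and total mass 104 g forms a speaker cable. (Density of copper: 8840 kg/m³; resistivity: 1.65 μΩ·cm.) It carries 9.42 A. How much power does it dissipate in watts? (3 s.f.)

ρ = 1.65 μΩ·cm = 1.65×10^-8 Ω·m
A = m/(density·L) = 0.104/(8840×6.49) = 1.8127e-06 m²
R = ρL/A = (1.65×10^-8)(6.49)/(1.8127e-06) = 0.05907 Ω
P = I²R = (9.42)² × 0.05907 = 5.24 W

5.24 W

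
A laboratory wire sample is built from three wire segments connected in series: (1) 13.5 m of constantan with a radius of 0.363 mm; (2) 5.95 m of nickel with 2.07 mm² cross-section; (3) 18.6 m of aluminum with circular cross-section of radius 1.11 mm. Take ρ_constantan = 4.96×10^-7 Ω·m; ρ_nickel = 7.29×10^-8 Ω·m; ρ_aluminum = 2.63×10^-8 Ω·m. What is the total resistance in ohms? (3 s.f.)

Seg 1: A = πr² = π(3.6300e-04 m)² = 4.140e-07 m²
R_1 = (4.96×10^-7)(13.5)/(4.140e-07) = 16.18 Ω
Seg 2: A = 2.07 mm² = 2.070e-06 m²
R_2 = (7.29×10^-8)(5.95)/(2.070e-06) = 0.2095 Ω
Seg 3: A = πr² = π(1.1100e-03 m)² = 3.871e-06 m²
R_3 = (2.63×10^-8)(18.6)/(3.871e-06) = 0.1264 Ω
R_total = R_1 + R_2 + R_3 = 16.5 Ω

16.5 Ω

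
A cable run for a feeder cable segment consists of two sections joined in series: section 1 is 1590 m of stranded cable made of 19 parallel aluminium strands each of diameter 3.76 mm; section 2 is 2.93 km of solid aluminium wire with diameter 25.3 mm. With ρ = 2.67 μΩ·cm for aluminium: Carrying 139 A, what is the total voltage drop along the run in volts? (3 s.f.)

49.6 V

ρ = 2.67 μΩ·cm = 2.67×10^-8 Ω·m
Section 1: A_strand = π(1.8800e-03)² = 1.110e-05 m²; R₁ = ρL/(N·A_s) = (2.67×10^-8)(1590)/(19×1.110e-05) = 0.2012 Ω
Section 2: A = π(d/2)² = π(1.2650e-02 m)² = 5.027e-04 m²
R₂ = (2.67×10^-8)(2930)/(5.027e-04) = 0.1556 Ω
R = R₁ + R₂ = 0.3568 Ω
V = IR = 139 × 0.3568 = 49.6 V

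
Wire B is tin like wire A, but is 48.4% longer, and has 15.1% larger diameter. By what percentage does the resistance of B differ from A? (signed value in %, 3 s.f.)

12.0%

R ∝ L/d², so R_B/R_A = (1 + 48.4/100) × (1 + 15.1/100)⁻²
= 1.484 × 0.7548 = 1.12
(R_B − R_A)/R_A = 1.12 − 1 = 12.0%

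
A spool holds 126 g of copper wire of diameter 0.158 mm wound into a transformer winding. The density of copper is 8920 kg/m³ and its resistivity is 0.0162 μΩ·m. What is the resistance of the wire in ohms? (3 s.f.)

ρ = 0.0162 μΩ·m = 1.62×10^-8 Ω·m
A = π(d/2)² = π(7.9000e-05 m)² = 1.9607e-08 m²
L = m/(density·A) = 0.126/(8920×1.9607e-08) = 720.4 m
R = ρL/A = (1.62×10^-8)(720.4)/(1.9607e-08) = 595 Ω

595 Ω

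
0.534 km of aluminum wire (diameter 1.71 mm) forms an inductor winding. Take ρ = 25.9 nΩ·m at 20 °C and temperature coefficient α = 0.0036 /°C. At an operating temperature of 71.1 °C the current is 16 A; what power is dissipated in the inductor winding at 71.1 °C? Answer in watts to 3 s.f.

ρ = 25.9 nΩ·m = 2.59×10^-8 Ω·m
A = π(d/2)² = π(8.5500e-04 m)² = 2.297e-06 m²
R₍20₎ = ρL/A = (2.59×10^-8)(534)/(2.297e-06) = 6.022 Ω
R₍71.1₎ = R₍20₎(1 + αΔT) = 6.022 × (1 + 0.0036×51.1) = 7.13 Ω
P = I²R = (16)² × 7.13 = 1830 W

1830 W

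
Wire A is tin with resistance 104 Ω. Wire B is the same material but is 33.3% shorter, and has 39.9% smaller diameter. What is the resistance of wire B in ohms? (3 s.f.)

R ∝ L/d², so R_B/R_A = (1 − 33.3/100) × (1 − 39.9/100)⁻²
= 0.667 × 2.768 = 1.847
R_B = 1.847 × 104 = 192 Ω

192 Ω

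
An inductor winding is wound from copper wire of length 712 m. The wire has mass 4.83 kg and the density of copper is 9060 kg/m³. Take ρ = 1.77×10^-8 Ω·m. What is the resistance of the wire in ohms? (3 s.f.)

16.8 Ω

A = m/(density·L) = 4.83/(9060×712) = 7.4875e-07 m²
R = ρL/A = (1.77×10^-8)(712)/(7.4875e-07) = 16.8 Ω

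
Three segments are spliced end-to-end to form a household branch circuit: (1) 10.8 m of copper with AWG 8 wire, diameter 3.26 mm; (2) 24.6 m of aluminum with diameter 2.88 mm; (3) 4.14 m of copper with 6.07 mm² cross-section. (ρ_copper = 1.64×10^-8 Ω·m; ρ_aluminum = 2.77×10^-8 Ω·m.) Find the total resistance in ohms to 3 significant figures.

Seg 1: A = π(3.26/2 mm)² = π(1.6300e-03 m)² = 8.347e-06 m²
R_1 = (1.64×10^-8)(10.8)/(8.347e-06) = 0.02122 Ω
Seg 2: A = π(d/2)² = π(1.4400e-03 m)² = 6.514e-06 m²
R_2 = (2.77×10^-8)(24.6)/(6.514e-06) = 0.1046 Ω
Seg 3: A = 6.07 mm² = 6.070e-06 m²
R_3 = (1.64×10^-8)(4.14)/(6.070e-06) = 0.01119 Ω
R_total = R_1 + R_2 + R_3 = 0.137 Ω

0.137 Ω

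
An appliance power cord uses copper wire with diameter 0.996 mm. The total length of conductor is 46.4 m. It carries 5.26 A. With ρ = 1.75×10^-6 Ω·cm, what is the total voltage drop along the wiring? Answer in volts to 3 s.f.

5.48 V

ρ = 1.75×10^-6 Ω·cm = 1.75×10^-8 Ω·m
A = π(d/2)² = π(4.9800e-04 m)² = 7.791e-07 m²
R = ρL/A = (1.75×10^-8)(46.4)/(7.791e-07) = 1.042 Ω
V = IR = 5.26 × 1.042 = 5.48 V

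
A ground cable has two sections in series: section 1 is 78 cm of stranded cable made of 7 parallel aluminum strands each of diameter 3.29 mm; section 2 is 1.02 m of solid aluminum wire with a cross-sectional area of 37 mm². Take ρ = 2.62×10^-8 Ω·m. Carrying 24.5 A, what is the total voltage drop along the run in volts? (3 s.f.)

0.0261 V

Section 1: A_strand = π(1.6450e-03)² = 8.501e-06 m²; R₁ = ρL/(N·A_s) = (2.62×10^-8)(0.78)/(7×8.501e-06) = 3.434×10^-4 Ω
Section 2: A = 37 mm² = 3.700e-05 m²
R₂ = (2.62×10^-8)(1.02)/(3.700e-05) = 7.223×10^-4 Ω
R = R₁ + R₂ = 0.001066 Ω
V = IR = 24.5 × 0.001066 = 0.0261 V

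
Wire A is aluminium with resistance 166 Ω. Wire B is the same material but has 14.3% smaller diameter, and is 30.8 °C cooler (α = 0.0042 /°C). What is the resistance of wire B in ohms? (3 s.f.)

R ∝ ρL/d² with ρ ∝ (1+αΔT), so R_B/R_A = (1 − 14.3/100)⁻² × (1 − 0.0042×30.8)
= 1.362 × 0.8706 = 1.185
R_B = 1.185 × 166 = 197 Ω

197 Ω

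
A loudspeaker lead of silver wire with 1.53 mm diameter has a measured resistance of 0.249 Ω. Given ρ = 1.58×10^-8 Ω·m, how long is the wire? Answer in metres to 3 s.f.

A = π(d/2)² = π(7.6500e-04 m)² = 1.839e-06 m²
L = RA/ρ = (0.249)(1.839e-06)/(1.58×10^-8) = 29.0 m

29.0 m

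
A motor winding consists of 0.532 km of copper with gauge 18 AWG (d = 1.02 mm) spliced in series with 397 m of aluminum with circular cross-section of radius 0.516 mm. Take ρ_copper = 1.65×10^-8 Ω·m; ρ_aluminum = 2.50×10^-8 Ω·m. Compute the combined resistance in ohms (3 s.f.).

Segment 1: A = π(1.02/2 mm)² = π(5.1000e-04 m)² = 8.171e-07 m²
R₁ = ρL/A = (1.65×10^-8)(532)/(8.171e-07) = 10.74 Ω
Segment 2: A = πr² = π(5.1600e-04 m)² = 8.365e-07 m²
R₂ = (2.50×10^-8)(397)/(8.365e-07) = 11.87 Ω
R = R₁ + R₂ = 22.6 Ω

22.6 Ω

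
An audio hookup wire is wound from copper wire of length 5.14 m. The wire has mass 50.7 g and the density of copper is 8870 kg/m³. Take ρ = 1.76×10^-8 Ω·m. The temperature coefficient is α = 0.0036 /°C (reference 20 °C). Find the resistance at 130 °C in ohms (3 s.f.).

0.114 Ω

A = m/(density·L) = 0.0507/(8870×5.14) = 1.1120e-06 m²
R = ρL/A = (1.76×10^-8)(5.14)/(1.1120e-06) = 0.08135 Ω
R(130 °C) = 0.08135 × (1 + 0.0036×110) = 0.114 Ω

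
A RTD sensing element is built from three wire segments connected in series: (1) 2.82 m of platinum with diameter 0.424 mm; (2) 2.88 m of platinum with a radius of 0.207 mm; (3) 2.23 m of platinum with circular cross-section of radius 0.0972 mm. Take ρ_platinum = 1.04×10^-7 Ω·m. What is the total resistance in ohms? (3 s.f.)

12.1 Ω

Seg 1: A = π(d/2)² = π(2.1200e-04 m)² = 1.412e-07 m²
R_1 = (1.04×10^-7)(2.82)/(1.412e-07) = 2.077 Ω
Seg 2: A = πr² = π(2.0700e-04 m)² = 1.346e-07 m²
R_2 = (1.04×10^-7)(2.88)/(1.346e-07) = 2.225 Ω
Seg 3: A = πr² = π(9.7200e-05 m)² = 2.968e-08 m²
R_3 = (1.04×10^-7)(2.23)/(2.968e-08) = 7.814 Ω
R_total = R_1 + R_2 + R_3 = 12.1 Ω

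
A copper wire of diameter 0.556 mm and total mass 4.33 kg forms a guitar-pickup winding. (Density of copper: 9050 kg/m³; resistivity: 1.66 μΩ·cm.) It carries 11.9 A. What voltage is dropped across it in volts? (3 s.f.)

1600 V

ρ = 1.66 μΩ·cm = 1.66×10^-8 Ω·m
A = π(d/2)² = π(2.7800e-04 m)² = 2.4279e-07 m²
L = m/(density·A) = 4.33/(9050×2.4279e-07) = 1971 m
R = ρL/A = (1.66×10^-8)(1971)/(2.4279e-07) = 134.7 Ω
V = IR = 11.9 × 134.7 = 1600 V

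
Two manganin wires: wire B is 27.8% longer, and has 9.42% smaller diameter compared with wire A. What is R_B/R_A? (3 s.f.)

1.56

R ∝ L/d², so R_B/R_A = (1 + 27.8/100) × (1 − 9.42/100)⁻²
= 1.278 × 1.219 = 1.56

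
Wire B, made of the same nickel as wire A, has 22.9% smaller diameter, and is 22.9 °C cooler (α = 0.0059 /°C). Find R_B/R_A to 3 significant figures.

R ∝ ρL/d² with ρ ∝ (1+αΔT), so R_B/R_A = (1 − 22.9/100)⁻² × (1 − 0.0059×22.9)
= 1.682 × 0.8649 = 1.45

1.45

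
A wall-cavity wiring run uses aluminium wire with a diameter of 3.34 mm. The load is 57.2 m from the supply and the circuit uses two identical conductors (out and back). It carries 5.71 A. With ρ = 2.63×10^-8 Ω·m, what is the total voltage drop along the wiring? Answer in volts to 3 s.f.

A = π(d/2)² = π(1.6700e-03 m)² = 8.762e-06 m²
Total conductor length (both ways) L = 2 × 57.2 = 114.4 m
R = ρL/A = (2.63×10^-8)(114.4)/(8.762e-06) = 0.3434 Ω
V = IR = 5.71 × 0.3434 = 1.96 V

1.96 V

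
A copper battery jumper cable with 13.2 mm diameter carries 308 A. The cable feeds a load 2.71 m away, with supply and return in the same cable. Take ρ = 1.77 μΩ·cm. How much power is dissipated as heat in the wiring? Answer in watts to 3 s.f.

66.5 W

ρ = 1.77 μΩ·cm = 1.77×10^-8 Ω·m
A = π(d/2)² = π(6.6000e-03 m)² = 1.368e-04 m²
Total conductor length (both ways) L = 2 × 2.71 = 5.42 m
R = ρL/A = (1.77×10^-8)(5.42)/(1.368e-04) = 7.010×10^-4 Ω
P = I²R = (308)² × 7.010×10^-4 = 66.5 W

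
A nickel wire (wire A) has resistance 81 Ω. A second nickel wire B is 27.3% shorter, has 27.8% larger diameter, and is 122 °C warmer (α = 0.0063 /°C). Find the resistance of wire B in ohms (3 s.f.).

R ∝ ρL/d² with ρ ∝ (1+αΔT), so R_B/R_A = (1 − 27.3/100) × (1 + 27.8/100)⁻² × (1 + 0.0063×122)
= 0.727 × 0.6123 × 1.769 = 0.7872
R_B = 0.7872 × 81 = 63.8 Ω

63.8 Ω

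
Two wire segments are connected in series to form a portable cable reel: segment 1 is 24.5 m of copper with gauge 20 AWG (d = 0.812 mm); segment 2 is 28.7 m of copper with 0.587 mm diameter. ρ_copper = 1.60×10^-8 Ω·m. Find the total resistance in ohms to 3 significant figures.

Segment 1: A = π(0.812/2 mm)² = π(4.0600e-04 m)² = 5.178e-07 m²
R₁ = ρL/A = (1.60×10^-8)(24.5)/(5.178e-07) = 0.757 Ω
Segment 2: A = π(d/2)² = π(2.9350e-04 m)² = 2.706e-07 m²
R₂ = (1.60×10^-8)(28.7)/(2.706e-07) = 1.697 Ω
R = R₁ + R₂ = 2.45 Ω

2.45 Ω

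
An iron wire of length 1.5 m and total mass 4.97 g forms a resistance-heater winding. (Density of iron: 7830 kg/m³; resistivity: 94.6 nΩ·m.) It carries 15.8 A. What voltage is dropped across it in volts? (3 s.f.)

ρ = 94.6 nΩ·m = 9.46×10^-8 Ω·m
A = m/(density·L) = 0.00497/(7830×1.5) = 4.2316e-07 m²
R = ρL/A = (9.46×10^-8)(1.5)/(4.2316e-07) = 0.3353 Ω
V = IR = 15.8 × 0.3353 = 5.30 V

5.30 V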